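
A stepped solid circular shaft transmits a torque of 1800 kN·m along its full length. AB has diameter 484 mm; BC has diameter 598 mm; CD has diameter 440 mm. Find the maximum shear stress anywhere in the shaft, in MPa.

108 MPa

Under the same torque, τ_max = 16T/(πd³) is largest where d is smallest — segment CD (d = 440 mm).
τ_max = 16·1.800e6/(π·(0.440)³) = 1.076×10^8 Pa.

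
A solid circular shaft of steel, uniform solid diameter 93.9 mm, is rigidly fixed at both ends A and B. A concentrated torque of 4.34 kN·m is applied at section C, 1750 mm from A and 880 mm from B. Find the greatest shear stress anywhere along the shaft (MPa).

With uniform GJ and both ends fixed, compatibility θ_AC = θ_CB gives T_A·a = T_B·b, together with T_A + T_B = T₀.
T_A = T₀·b/(a+b) = 4340·880/2630 = 1452 N·m; T_B = 2888 N·m.
τ in each portion: τ_AC = 8.93×10^6 Pa, τ_CB = 1.78×10^7 Pa; maximum is in CB.
τ_max = T_CB·r/J = 2888·0.0470/7.63×10^-6 = 1.776×10^7 Pa.

17.8 MPa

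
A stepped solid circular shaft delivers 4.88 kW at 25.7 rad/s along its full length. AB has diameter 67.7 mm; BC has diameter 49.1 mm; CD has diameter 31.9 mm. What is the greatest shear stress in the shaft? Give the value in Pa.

ω = 25.7 rad/s, so T = P/ω = 4.88×10³ / 25.70 = 189.9 N·m.
Under the same torque, τ_max = 16T/(πd³) is largest where d is smallest — segment CD (d = 31.9 mm).
τ_max = 16·189.9/(π·(0.0319)³) = 2.979×10^7 Pa.

2.98e7 Pa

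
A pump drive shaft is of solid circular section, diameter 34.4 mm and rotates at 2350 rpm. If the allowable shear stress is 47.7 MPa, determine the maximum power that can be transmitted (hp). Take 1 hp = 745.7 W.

J = πd⁴/32 = π(0.0344)⁴/32 = 1.375×10^-7 m⁴.
T_max = τ_allow·J/r = 4.77×10^7 × 1.375×10^-7 / 0.0172 = 381.3 N·m.
ω = 2π·2350/60 = 246.1 rad/s, so P_max = T_max·ω = 9.383×10^4 W.

126 hp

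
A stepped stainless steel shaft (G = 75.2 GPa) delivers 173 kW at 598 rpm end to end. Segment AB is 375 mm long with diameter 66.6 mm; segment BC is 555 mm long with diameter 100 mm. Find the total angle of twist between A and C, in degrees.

ω = 2π·598/60 = 62.62 rad/s, so T = P/ω = 173×10³ / 62.62 = 2763 N·m.
J_AB = π(0.0666)⁴/32 = 1.93×10^-6 m⁴; J_BC = π(0.100)⁴/32 = 9.82×10^-6 m⁴.
θ = (T/G)·Σ L_i/J_i = (2763/75.2×10⁹)·(0.375/1.93×10^-6 + 0.555/9.82×10^-6) = 9.209×10^-3 rad.

0.528°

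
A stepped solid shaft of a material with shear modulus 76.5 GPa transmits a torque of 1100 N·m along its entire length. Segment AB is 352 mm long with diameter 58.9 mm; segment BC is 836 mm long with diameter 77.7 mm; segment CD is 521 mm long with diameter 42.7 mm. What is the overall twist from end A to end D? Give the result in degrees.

J_AB = π(0.0589)⁴/32 = 1.18×10^-6 m⁴; J_BC = π(0.0777)⁴/32 = 3.58×10^-6 m⁴; J_CD = π(0.0427)⁴/32 = 3.26×10^-7 m⁴.
θ = (T/G)·Σ L_i/J_i = (1100/76.5×10⁹)·(0.352/1.18×10^-6 + 0.836/3.58×10^-6 + 0.521/3.26×10^-7) = 0.03060 rad.

1.75°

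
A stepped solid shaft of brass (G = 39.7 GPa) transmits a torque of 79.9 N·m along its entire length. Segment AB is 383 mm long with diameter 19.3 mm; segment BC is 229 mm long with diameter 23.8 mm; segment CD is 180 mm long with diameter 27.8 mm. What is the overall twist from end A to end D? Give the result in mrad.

J_AB = π(0.0193)⁴/32 = 1.36×10^-8 m⁴; J_BC = π(0.0238)⁴/32 = 3.15×10^-8 m⁴; J_CD = π(0.0278)⁴/32 = 5.86×10^-8 m⁴.
θ = (T/G)·Σ L_i/J_i = (79.90/39.7×10⁹)·(0.383/1.36×10^-8 + 0.229/3.15×10^-8 + 0.180/5.86×10^-8) = 0.07740 rad.

77.4 mrad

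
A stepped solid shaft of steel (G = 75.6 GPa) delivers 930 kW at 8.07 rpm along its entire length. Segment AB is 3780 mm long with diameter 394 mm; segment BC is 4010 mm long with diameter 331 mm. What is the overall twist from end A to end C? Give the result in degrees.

4.17°

ω = 2π·8.07/60 = 0.8451 rad/s, so T = P/ω = 930×10³ / 0.8451 = 1.100e6 N·m.
J_AB = π(0.394)⁴/32 = 2.37×10^-3 m⁴; J_BC = π(0.331)⁴/32 = 1.18×10^-3 m⁴.
θ = (T/G)·Σ L_i/J_i = (1.100e6/75.6×10⁹)·(3.78/2.37×10^-3 + 4.01/1.18×10^-3) = 0.07279 rad.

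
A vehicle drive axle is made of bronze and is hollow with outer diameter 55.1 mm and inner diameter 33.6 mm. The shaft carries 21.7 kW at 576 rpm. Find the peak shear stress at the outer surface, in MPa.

ω = 2π·576/60 = 60.32 rad/s, so T = P/ω = 21.7×10³ / 60.32 = 359.8 N·m.
J = π(d_o⁴ − d_i⁴)/32 = π(0.0551⁴ − 0.0336⁴)/32 = 7.798×10^-7 m⁴.
τ_max = T·r/J = 359.8 × 0.0276 / 7.798×10^-7 = 1.271×10^7 Pa.

12.7 MPa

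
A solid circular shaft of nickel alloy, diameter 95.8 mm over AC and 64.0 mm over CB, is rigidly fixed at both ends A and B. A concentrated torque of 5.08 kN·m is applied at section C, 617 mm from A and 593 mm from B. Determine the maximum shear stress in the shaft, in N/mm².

24.4 N/mm²

Compatibility: T_A·a/J_AC = T_B·b/J_CB with T_A + T_B = T₀.
J_AC = 8.27×10^-6 m⁴, J_CB = 1.65×10^-6 m⁴, so T_A = T₀·(J_AC/a)/((J_AC/a)+(J_CB/b)) = 4208 N·m, T_B = 872.1 N·m.
τ in each portion: τ_AC = 2.44×10^7 Pa, τ_CB = 1.69×10^7 Pa; maximum is in AC.
τ_max = T_AC·r/J = 4208·0.0479/8.27×10^-6 = 2.437×10^7 Pa.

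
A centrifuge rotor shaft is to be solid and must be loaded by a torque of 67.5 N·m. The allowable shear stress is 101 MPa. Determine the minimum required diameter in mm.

For a solid shaft τ_max = 16T/(πd³), so d = (16T/(π τ_allow))^(1/3) = (16·67.50/(π·1.01×10^8))^(1/3) = 0.01504 m.

15.0 mm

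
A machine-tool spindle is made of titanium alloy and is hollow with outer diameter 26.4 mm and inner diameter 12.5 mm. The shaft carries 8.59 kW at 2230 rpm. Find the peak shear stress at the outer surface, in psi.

1550 psi

ω = 2π·2230/60 = 233.5 rad/s, so T = P/ω = 8.59×10³ / 233.5 = 36.78 N·m.
J = π(d_o⁴ − d_i⁴)/32 = π(0.0264⁴ − 0.0125⁴)/32 = 4.529×10^-8 m⁴.
τ_max = T·r/J = 36.78 × 0.0132 / 4.529×10^-8 = 1.072×10^7 Pa.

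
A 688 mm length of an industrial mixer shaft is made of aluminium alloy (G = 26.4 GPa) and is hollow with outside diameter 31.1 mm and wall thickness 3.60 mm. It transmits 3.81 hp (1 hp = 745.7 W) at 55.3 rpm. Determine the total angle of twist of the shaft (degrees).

ω = 2π·55.3/60 = 5.791 rad/s, so T = P/ω = 3.81×745.7 / 5.791 = 490.6 N·m.
J = π(d_o⁴ − d_i⁴)/32 = π(0.0311⁴ − 0.0239⁴)/32 = 5.981×10^-8 m⁴.
θ = T·L/(G·J) = 490.6 × 0.688 / (26.4×10⁹ × 5.981×10^-8) = 0.2138 rad.

12.2°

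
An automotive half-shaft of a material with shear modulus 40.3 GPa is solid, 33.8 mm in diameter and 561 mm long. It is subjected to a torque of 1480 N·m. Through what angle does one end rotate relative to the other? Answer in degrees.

J = πd⁴/32 = π(0.0338)⁴/32 = 1.281×10^-7 m⁴.
θ = T·L/(G·J) = 1480 × 0.561 / (40.3×10⁹ × 1.281×10^-7) = 0.1608 rad.

9.21°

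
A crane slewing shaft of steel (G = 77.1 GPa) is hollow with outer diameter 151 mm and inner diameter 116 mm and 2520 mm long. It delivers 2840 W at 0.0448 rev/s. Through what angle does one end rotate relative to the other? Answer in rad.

0.00991 rad

ω = 2π·0.0448 = 0.2815 rad/s, so T = P/ω = 2840 / 0.2815 = 10090 N·m.
J = π(d_o⁴ − d_i⁴)/32 = π(0.151⁴ − 0.116⁴)/32 = 3.326×10^-5 m⁴.
θ = T·L/(G·J) = 10090 × 2.52 / (77.1×10⁹ × 3.326×10^-5) = 9.914×10^-3 rad.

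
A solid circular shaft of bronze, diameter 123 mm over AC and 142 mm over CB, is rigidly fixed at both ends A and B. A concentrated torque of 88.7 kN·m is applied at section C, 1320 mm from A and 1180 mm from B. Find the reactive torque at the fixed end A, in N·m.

Compatibility: T_A·a/J_AC = T_B·b/J_CB with T_A + T_B = T₀.
J_AC = 2.25×10^-5 m⁴, J_CB = 3.99×10^-5 m⁴, so T_A = T₀·(J_AC/a)/((J_AC/a)+(J_CB/b)) = 29690 N·m, T_B = 59010 N·m.

29700 N·m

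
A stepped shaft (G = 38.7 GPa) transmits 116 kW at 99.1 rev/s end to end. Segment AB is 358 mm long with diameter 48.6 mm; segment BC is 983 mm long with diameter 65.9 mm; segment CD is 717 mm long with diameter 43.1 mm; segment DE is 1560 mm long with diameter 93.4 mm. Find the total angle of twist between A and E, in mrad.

16.9 mrad

ω = 2π·99.1 = 622.7 rad/s, so T = P/ω = 116×10³ / 622.7 = 186.3 N·m.
J_AB = π(0.0486)⁴/32 = 5.48×10^-7 m⁴; J_BC = π(0.0659)⁴/32 = 1.85×10^-6 m⁴; J_CD = π(0.0431)⁴/32 = 3.39×10^-7 m⁴; J_DE = π(0.0934)⁴/32 = 7.47×10^-6 m⁴.
θ = (T/G)·Σ L_i/J_i = (186.3/38.7×10⁹)·(0.358/5.48×10^-7 + 0.983/1.85×10^-6 + 0.717/3.39×10^-7 + 1.56/7.47×10^-6) = 0.01690 rad.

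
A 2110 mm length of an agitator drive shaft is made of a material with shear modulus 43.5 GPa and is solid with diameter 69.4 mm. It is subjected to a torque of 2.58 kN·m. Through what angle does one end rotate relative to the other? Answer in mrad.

J = πd⁴/32 = π(0.0694)⁴/32 = 2.277×10^-6 m⁴.
θ = T·L/(G·J) = 2580 × 2.11 / (43.5×10⁹ × 2.277×10^-6) = 0.05495 rad.

55.0 mrad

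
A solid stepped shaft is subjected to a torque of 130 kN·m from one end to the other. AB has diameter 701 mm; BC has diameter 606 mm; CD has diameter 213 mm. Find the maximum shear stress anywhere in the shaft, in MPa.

Under the same torque, τ_max = 16T/(πd³) is largest where d is smallest — segment CD (d = 213 mm).
τ_max = 16·130000/(π·(0.213)³) = 6.851×10^7 Pa.

68.5 MPa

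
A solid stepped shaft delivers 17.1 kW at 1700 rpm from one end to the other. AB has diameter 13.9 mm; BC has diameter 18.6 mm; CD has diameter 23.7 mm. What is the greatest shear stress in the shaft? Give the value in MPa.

182 MPa

ω = 2π·1700/60 = 178.0 rad/s, so T = P/ω = 17.1×10³ / 178.0 = 96.05 N·m.
Under the same torque, τ_max = 16T/(πd³) is largest where d is smallest — segment AB (d = 13.9 mm).
τ_max = 16·96.05/(π·(0.0139)³) = 1.822×10^8 Pa.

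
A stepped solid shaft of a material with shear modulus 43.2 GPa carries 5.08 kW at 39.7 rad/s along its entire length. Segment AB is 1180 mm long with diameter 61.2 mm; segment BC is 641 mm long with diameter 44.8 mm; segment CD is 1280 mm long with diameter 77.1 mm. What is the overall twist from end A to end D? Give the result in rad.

0.00843 rad

ω = 39.7 rad/s, so T = P/ω = 5.08×10³ / 39.70 = 128.0 N·m.
J_AB = π(0.0612)⁴/32 = 1.38×10^-6 m⁴; J_BC = π(0.0448)⁴/32 = 3.95×10^-7 m⁴; J_CD = π(0.0771)⁴/32 = 3.47×10^-6 m⁴.
θ = (T/G)·Σ L_i/J_i = (128.0/43.2×10⁹)·(1.18/1.38×10^-6 + 0.641/3.95×10^-7 + 1.28/3.47×10^-6) = 8.432×10^-3 rad.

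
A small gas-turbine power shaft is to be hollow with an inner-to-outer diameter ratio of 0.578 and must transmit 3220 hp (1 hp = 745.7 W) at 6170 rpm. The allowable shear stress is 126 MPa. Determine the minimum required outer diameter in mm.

ω = 2π·6170/60 = 646.1 rad/s, so T = P/ω = 3220×745.7 / 646.1 = 3716 N·m.
For a hollow shaft with d_i/d_o = 0.578: τ_max = 16T/(π d_o³ (1−k⁴)), so d_o = [16T/(π τ_allow (1−k⁴))]^(1/3) = [16·3716/(π·1.26×10^8·0.8884)]^(1/3) = 0.05530 m.

55.3 mm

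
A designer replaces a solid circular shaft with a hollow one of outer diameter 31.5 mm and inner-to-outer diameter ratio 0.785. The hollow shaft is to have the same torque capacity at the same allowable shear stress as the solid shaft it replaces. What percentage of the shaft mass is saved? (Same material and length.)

47.2 %

Equal τ_max and T ⇒ the solid shaft needs d_s³ = d_o³(1−k⁴), so d_s = 31.5·(1−0.785⁴)^(1/3) = 26.86 mm.
Area ratio A_h/A_s = d_o²(1−k²)/d_s² = (1−k²)/(1−k⁴)^(2/3) = 0.5277.
Mass saving = 1 − 0.5277 = 47.2 %.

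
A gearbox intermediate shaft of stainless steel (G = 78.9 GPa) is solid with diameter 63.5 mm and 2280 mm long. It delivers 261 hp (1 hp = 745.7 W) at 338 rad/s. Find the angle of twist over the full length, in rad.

ω = 338 rad/s, so T = P/ω = 261×745.7 / 338.0 = 575.8 N·m.
J = πd⁴/32 = π(0.0635)⁴/32 = 1.596×10^-6 m⁴.
θ = T·L/(G·J) = 575.8 × 2.28 / (78.9×10⁹ × 1.596×10^-6) = 0.01042 rad.

0.0104 rad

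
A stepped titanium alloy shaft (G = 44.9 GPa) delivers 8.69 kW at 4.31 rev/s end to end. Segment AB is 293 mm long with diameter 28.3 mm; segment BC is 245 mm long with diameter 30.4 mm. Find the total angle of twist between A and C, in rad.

ω = 2π·4.31 = 27.08 rad/s, so T = P/ω = 8.69×10³ / 27.08 = 320.9 N·m.
J_AB = π(0.0283)⁴/32 = 6.30×10^-8 m⁴; J_BC = π(0.0304)⁴/32 = 8.38×10^-8 m⁴.
θ = (T/G)·Σ L_i/J_i = (320.9/44.9×10⁹)·(0.293/6.30×10^-8 + 0.245/8.38×10^-8) = 0.05414 rad.

0.0541 rad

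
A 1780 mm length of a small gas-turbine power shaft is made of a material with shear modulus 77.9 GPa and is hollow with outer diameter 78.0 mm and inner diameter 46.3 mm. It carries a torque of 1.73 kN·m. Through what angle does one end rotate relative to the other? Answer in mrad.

12.4 mrad

J = π(d_o⁴ − d_i⁴)/32 = π(0.0780⁴ − 0.0463⁴)/32 = 3.183×10^-6 m⁴.
θ = T·L/(G·J) = 1730 × 1.78 / (77.9×10⁹ × 3.183×10^-6) = 0.01242 rad.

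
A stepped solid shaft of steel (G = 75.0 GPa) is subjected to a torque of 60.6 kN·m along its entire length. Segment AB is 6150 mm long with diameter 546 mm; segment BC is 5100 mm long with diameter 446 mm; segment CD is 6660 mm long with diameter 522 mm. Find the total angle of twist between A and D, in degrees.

0.136°

J_AB = π(0.546)⁴/32 = 8.73×10^-3 m⁴; J_BC = π(0.446)⁴/32 = 3.88×10^-3 m⁴; J_CD = π(0.522)⁴/32 = 7.29×10^-3 m⁴.
θ = (T/G)·Σ L_i/J_i = (60600/75.0×10⁹)·(6.15/8.73×10^-3 + 5.10/3.88×10^-3 + 6.66/7.29×10^-3) = 2.369×10^-3 rad.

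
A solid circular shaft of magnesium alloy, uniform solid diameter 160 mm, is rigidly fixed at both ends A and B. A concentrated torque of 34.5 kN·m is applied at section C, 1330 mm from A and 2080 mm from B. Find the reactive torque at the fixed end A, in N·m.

With uniform GJ and both ends fixed, compatibility θ_AC = θ_CB gives T_A·a = T_B·b, together with T_A + T_B = T₀.
T_A = T₀·b/(a+b) = 34500·2080/3410 = 21040 N·m; T_B = 13460 N·m.

21000 N·m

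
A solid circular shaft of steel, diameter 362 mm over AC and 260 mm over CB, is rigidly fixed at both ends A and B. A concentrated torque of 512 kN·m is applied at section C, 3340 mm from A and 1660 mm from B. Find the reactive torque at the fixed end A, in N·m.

333000 N·m

Compatibility: T_A·a/J_AC = T_B·b/J_CB with T_A + T_B = T₀.
J_AC = 1.69×10^-3 m⁴, J_CB = 4.49×10^-4 m⁴, so T_A = T₀·(J_AC/a)/((J_AC/a)+(J_CB/b)) = 333500 N·m, T_B = 178500 N·m.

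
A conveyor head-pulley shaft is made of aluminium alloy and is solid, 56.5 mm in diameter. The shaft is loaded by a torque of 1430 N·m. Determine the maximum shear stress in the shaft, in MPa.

J = πd⁴/32 = π(0.0565)⁴/32 = 1.000×10^-6 m⁴.
τ_max = T·r/J = 1430 × 0.0283 / 1.000×10^-6 = 4.038×10^7 Pa.

40.4 MPa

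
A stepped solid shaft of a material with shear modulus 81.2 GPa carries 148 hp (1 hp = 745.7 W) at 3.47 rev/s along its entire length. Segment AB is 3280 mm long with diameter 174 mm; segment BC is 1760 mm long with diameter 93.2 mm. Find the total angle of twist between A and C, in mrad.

ω = 2π·3.47 = 21.80 rad/s, so T = P/ω = 148×745.7 / 21.80 = 5062 N·m.
J_AB = π(0.174)⁴/32 = 9.00×10^-5 m⁴; J_BC = π(0.0932)⁴/32 = 7.41×10^-6 m⁴.
θ = (T/G)·Σ L_i/J_i = (5062/81.2×10⁹)·(3.28/9.00×10^-5 + 1.76/7.41×10^-6) = 0.01708 rad.

17.1 mrad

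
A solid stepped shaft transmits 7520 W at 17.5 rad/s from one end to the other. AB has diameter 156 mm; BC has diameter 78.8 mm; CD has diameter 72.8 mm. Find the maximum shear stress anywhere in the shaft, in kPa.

ω = 17.5 rad/s, so T = P/ω = 7520 / 17.50 = 429.7 N·m.
Under the same torque, τ_max = 16T/(πd³) is largest where d is smallest — segment CD (d = 72.8 mm).
τ_max = 16·429.7/(π·(0.0728)³) = 5.672×10^6 Pa.

5670 kPa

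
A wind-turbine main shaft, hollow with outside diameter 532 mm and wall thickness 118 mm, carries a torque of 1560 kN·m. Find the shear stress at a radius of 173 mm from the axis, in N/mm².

38.0 N/mm²

J = π(d_o⁴ − d_i⁴)/32 = π(0.532⁴ − 0.296⁴)/32 = 7.110×10^-3 m⁴.
Shear stress varies linearly with radius: τ = T·r/J = 1.560e6 × 0.173 / 7.110×10^-3 = 3.796×10^7 Pa.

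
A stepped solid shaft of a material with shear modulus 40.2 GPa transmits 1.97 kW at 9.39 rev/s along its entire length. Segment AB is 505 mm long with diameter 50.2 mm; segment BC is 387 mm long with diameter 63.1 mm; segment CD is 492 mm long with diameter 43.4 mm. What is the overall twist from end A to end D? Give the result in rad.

0.00205 rad

ω = 2π·9.39 = 59.00 rad/s, so T = P/ω = 1.97×10³ / 59.00 = 33.39 N·m.
J_AB = π(0.0502)⁴/32 = 6.23×10^-7 m⁴; J_BC = π(0.0631)⁴/32 = 1.56×10^-6 m⁴; J_CD = π(0.0434)⁴/32 = 3.48×10^-7 m⁴.
θ = (T/G)·Σ L_i/J_i = (33.39/40.2×10⁹)·(0.505/6.23×10^-7 + 0.387/1.56×10^-6 + 0.492/3.48×10^-7) = 2.053×10^-3 rad.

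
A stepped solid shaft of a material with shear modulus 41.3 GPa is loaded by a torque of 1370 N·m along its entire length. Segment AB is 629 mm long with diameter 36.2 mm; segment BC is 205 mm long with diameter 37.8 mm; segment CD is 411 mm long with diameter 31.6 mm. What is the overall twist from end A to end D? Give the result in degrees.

17.0°

J_AB = π(0.0362)⁴/32 = 1.69×10^-7 m⁴; J_BC = π(0.0378)⁴/32 = 2.00×10^-7 m⁴; J_CD = π(0.0316)⁴/32 = 9.79×10^-8 m⁴.
θ = (T/G)·Σ L_i/J_i = (1370/41.3×10⁹)·(0.629/1.69×10^-7 + 0.205/2.00×10^-7 + 0.411/9.79×10^-8) = 0.2970 rad.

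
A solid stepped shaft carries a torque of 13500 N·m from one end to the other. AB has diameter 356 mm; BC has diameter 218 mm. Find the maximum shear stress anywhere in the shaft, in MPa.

6.64 MPa

Under the same torque, τ_max = 16T/(πd³) is largest where d is smallest — segment BC (d = 218 mm).
τ_max = 16·13500/(π·(0.218)³) = 6.636×10^6 Pa.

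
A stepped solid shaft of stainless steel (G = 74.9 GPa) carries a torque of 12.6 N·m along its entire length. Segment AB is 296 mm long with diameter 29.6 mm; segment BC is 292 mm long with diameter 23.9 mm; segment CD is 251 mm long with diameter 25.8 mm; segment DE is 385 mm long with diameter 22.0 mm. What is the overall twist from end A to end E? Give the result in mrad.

J_AB = π(0.0296)⁴/32 = 7.54×10^-8 m⁴; J_BC = π(0.0239)⁴/32 = 3.20×10^-8 m⁴; J_CD = π(0.0258)⁴/32 = 4.35×10^-8 m⁴; J_DE = π(0.0220)⁴/32 = 2.30×10^-8 m⁴.
θ = (T/G)·Σ L_i/J_i = (12.60/74.9×10⁹)·(0.296/7.54×10^-8 + 0.292/3.20×10^-8 + 0.251/4.35×10^-8 + 0.385/2.30×10^-8) = 5.981×10^-3 rad.

5.98 mrad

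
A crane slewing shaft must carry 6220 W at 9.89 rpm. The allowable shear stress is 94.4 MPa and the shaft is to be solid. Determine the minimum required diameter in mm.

68.7 mm

ω = 2π·9.89/60 = 1.036 rad/s, so T = P/ω = 6220 / 1.036 = 6006 N·m.
For a solid shaft τ_max = 16T/(πd³), so d = (16T/(π τ_allow))^(1/3) = (16·6006/(π·9.44×10^7))^(1/3) = 0.06868 m.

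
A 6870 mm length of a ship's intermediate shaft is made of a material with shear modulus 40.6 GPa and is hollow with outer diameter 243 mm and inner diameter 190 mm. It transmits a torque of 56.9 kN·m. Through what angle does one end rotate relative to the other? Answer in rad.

J = π(d_o⁴ − d_i⁴)/32 = π(0.243⁴ − 0.190⁴)/32 = 2.144×10^-4 m⁴.
θ = T·L/(G·J) = 56900 × 6.87 / (40.6×10⁹ × 2.144×10^-4) = 0.04491 rad.

0.0449 rad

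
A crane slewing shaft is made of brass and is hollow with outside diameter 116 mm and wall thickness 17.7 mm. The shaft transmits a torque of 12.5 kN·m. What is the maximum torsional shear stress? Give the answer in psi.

J = π(d_o⁴ − d_i⁴)/32 = π(0.116⁴ − 0.0806⁴)/32 = 1.363×10^-5 m⁴.
τ_max = T·r/J = 12500 × 0.0580 / 1.363×10^-5 = 5.318×10^7 Pa.

7710 psi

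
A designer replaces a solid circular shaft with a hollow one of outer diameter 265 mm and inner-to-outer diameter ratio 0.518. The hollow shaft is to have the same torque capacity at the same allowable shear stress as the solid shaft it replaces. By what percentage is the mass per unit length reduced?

Equal τ_max and T ⇒ the solid shaft needs d_s³ = d_o³(1−k⁴), so d_s = 265·(1−0.518⁴)^(1/3) = 258.5 mm.
Area ratio A_h/A_s = d_o²(1−k²)/d_s² = (1−k²)/(1−k⁴)^(2/3) = 0.7690.
Mass saving = 1 − 0.7690 = 23.1 %.

23.1 %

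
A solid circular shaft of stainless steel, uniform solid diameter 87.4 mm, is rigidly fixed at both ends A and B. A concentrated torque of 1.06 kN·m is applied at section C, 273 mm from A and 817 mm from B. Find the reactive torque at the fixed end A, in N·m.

With uniform GJ and both ends fixed, compatibility θ_AC = θ_CB gives T_A·a = T_B·b, together with T_A + T_B = T₀.
T_A = T₀·b/(a+b) = 1060·817/1090 = 794.5 N·m; T_B = 265.5 N·m.

795 N·m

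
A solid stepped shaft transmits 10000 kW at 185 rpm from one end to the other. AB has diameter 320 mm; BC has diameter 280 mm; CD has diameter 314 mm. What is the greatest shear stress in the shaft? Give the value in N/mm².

120 N/mm²

ω = 2π·185/60 = 19.37 rad/s, so T = P/ω = 10000×10³ / 19.37 = 516200 N·m.
Under the same torque, τ_max = 16T/(πd³) is largest where d is smallest — segment BC (d = 280 mm).
τ_max = 16·516200/(π·(0.280)³) = 1.198×10^8 Pa.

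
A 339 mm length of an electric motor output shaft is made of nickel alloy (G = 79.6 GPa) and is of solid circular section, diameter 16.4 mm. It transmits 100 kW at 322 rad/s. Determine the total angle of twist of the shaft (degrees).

ω = 322 rad/s, so T = P/ω = 100×10³ / 322.0 = 310.6 N·m.
J = πd⁴/32 = π(0.0164)⁴/32 = 7.102×10^-9 m⁴.
θ = T·L/(G·J) = 310.6 × 0.339 / (79.6×10⁹ × 7.102×10^-9) = 0.1862 rad.

10.7°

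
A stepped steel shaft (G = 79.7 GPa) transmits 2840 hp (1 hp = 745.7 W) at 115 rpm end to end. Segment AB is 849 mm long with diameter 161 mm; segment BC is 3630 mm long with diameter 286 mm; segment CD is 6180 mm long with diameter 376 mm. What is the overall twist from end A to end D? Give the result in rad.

ω = 2π·115/60 = 12.04 rad/s, so T = P/ω = 2840×745.7 / 12.04 = 175900 N·m.
J_AB = π(0.161)⁴/32 = 6.60×10^-5 m⁴; J_BC = π(0.286)⁴/32 = 6.57×10^-4 m⁴; J_CD = π(0.376)⁴/32 = 1.96×10^-3 m⁴.
θ = (T/G)·Σ L_i/J_i = (175900/79.7×10⁹)·(0.849/6.60×10^-5 + 3.63/6.57×10^-4 + 6.18/1.96×10^-3) = 0.04754 rad.

0.0475 rad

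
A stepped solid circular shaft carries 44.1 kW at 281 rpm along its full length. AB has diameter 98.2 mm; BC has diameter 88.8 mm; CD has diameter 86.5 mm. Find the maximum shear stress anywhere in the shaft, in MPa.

ω = 2π·281/60 = 29.43 rad/s, so T = P/ω = 44.1×10³ / 29.43 = 1499 N·m.
Under the same torque, τ_max = 16T/(πd³) is largest where d is smallest — segment CD (d = 86.5 mm).
τ_max = 16·1499/(π·(0.0865)³) = 1.179×10^7 Pa.

11.8 MPa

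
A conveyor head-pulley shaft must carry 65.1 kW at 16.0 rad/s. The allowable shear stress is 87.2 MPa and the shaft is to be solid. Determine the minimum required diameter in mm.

61.9 mm

ω = 16.0 rad/s, so T = P/ω = 65.1×10³ / 16.00 = 4069 N·m.
For a solid shaft τ_max = 16T/(πd³), so d = (16T/(π τ_allow))^(1/3) = (16·4069/(π·8.72×10^7))^(1/3) = 0.06194 m.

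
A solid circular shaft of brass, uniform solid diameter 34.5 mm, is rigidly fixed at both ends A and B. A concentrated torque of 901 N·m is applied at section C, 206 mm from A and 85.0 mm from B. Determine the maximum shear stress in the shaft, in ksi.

11.5 ksi

With uniform GJ and both ends fixed, compatibility θ_AC = θ_CB gives T_A·a = T_B·b, together with T_A + T_B = T₀.
T_A = T₀·b/(a+b) = 901.0·85.0/291.0 = 263.2 N·m; T_B = 637.8 N·m.
τ in each portion: τ_AC = 3.26×10^7 Pa, τ_CB = 7.91×10^7 Pa; maximum is in CB.
τ_max = T_CB·r/J = 637.8·0.0173/1.39×10^-7 = 7.911×10^7 Pa.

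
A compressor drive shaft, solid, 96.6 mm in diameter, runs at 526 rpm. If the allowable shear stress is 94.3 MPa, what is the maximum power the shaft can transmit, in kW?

919 kW

J = πd⁴/32 = π(0.0966)⁴/32 = 8.549×10^-6 m⁴.
T_max = τ_allow·J/r = 9.43×10^7 × 8.549×10^-6 / 0.0483 = 16690 N·m.
ω = 2π·526/60 = 55.08 rad/s, so P_max = T_max·ω = 9.194×10^5 W.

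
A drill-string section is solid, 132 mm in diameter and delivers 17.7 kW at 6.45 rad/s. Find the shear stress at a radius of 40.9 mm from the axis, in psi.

546 psi

ω = 6.45 rad/s, so T = P/ω = 17.7×10³ / 6.450 = 2744 N·m.
J = πd⁴/32 = π(0.132)⁴/32 = 2.981×10^-5 m⁴.
Shear stress varies linearly with radius: τ = T·r/J = 2744 × 0.0409 / 2.981×10^-5 = 3.766×10^6 Pa.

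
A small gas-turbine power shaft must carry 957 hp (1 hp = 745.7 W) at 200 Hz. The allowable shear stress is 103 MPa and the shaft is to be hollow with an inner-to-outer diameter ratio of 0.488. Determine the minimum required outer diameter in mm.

ω = 2π·200 = 1257 rad/s, so T = P/ω = 957×745.7 / 1257 = 567.9 N·m.
For a hollow shaft with d_i/d_o = 0.488: τ_max = 16T/(π d_o³ (1−k⁴)), so d_o = [16T/(π τ_allow (1−k⁴))]^(1/3) = [16·567.9/(π·1.03×10^8·0.9433)]^(1/3) = 0.03099 m.

31.0 mm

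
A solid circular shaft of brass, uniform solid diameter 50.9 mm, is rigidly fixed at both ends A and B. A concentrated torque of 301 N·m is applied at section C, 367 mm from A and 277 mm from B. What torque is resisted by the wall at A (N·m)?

With uniform GJ and both ends fixed, compatibility θ_AC = θ_CB gives T_A·a = T_B·b, together with T_A + T_B = T₀.
T_A = T₀·b/(a+b) = 301.0·277/644.0 = 129.5 N·m; T_B = 171.5 N·m.

129 N·m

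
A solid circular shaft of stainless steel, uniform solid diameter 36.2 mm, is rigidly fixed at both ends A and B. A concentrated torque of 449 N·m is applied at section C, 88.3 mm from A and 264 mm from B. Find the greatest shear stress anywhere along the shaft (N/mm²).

With uniform GJ and both ends fixed, compatibility θ_AC = θ_CB gives T_A·a = T_B·b, together with T_A + T_B = T₀.
T_A = T₀·b/(a+b) = 449.0·264/352.3 = 336.5 N·m; T_B = 112.5 N·m.
τ in each portion: τ_AC = 3.61×10^7 Pa, τ_CB = 1.21×10^7 Pa; maximum is in AC.
τ_max = T_AC·r/J = 336.5·0.0181/1.69×10^-7 = 3.612×10^7 Pa.

36.1 N/mm²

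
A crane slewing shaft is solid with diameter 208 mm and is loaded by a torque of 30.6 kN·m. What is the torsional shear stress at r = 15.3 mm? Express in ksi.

J = πd⁴/32 = π(0.208)⁴/32 = 1.838×10^-4 m⁴.
Shear stress varies linearly with radius: τ = T·r/J = 30600 × 0.0153 / 1.838×10^-4 = 2.548×10^6 Pa.

0.370 ksi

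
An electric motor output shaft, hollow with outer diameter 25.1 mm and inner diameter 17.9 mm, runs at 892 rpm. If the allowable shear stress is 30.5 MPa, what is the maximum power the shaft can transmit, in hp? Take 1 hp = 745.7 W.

J = π(d_o⁴ − d_i⁴)/32 = π(0.0251⁴ − 0.0179⁴)/32 = 2.889×10^-8 m⁴.
T_max = τ_allow·J/r = 3.05×10^7 × 2.889×10^-8 / 0.0126 = 70.21 N·m.
ω = 2π·892/60 = 93.41 rad/s, so P_max = T_max·ω = 6558 W.

8.79 hp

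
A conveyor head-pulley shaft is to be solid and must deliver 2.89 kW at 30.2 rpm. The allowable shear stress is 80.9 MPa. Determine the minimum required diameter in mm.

ω = 2π·30.2/60 = 3.163 rad/s, so T = P/ω = 2.89×10³ / 3.163 = 913.8 N·m.
For a solid shaft τ_max = 16T/(πd³), so d = (16T/(π τ_allow))^(1/3) = (16·913.8/(π·8.09×10^7))^(1/3) = 0.03860 m.

38.6 mm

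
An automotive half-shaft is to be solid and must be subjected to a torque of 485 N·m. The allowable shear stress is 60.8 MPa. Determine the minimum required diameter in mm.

For a solid shaft τ_max = 16T/(πd³), so d = (16T/(π τ_allow))^(1/3) = (16·485.0/(π·6.08×10^7))^(1/3) = 0.03438 m.

34.4 mm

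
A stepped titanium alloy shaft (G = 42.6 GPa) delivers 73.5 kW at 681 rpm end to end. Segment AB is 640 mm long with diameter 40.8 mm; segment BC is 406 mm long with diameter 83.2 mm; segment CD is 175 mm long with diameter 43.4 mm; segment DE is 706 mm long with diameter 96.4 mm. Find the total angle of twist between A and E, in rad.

0.0732 rad

ω = 2π·681/60 = 71.31 rad/s, so T = P/ω = 73.5×10³ / 71.31 = 1031 N·m.
J_AB = π(0.0408)⁴/32 = 2.72×10^-7 m⁴; J_BC = π(0.0832)⁴/32 = 4.70×10^-6 m⁴; J_CD = π(0.0434)⁴/32 = 3.48×10^-7 m⁴; J_DE = π(0.0964)⁴/32 = 8.48×10^-6 m⁴.
θ = (T/G)·Σ L_i/J_i = (1031/42.6×10⁹)·(0.640/2.72×10^-7 + 0.406/4.70×10^-6 + 0.175/3.48×10^-7 + 0.706/8.48×10^-6) = 0.07318 rad.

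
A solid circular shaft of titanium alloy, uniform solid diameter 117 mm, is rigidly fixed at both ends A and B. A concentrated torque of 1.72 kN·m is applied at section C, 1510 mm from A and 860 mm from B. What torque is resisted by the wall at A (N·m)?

With uniform GJ and both ends fixed, compatibility θ_AC = θ_CB gives T_A·a = T_B·b, together with T_A + T_B = T₀.
T_A = T₀·b/(a+b) = 1720·860/2370 = 624.1 N·m; T_B = 1096 N·m.

624 N·m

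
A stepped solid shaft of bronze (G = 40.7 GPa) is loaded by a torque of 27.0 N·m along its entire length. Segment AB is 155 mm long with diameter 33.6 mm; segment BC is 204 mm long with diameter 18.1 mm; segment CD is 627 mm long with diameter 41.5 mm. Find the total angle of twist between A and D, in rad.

0.0151 rad

J_AB = π(0.0336)⁴/32 = 1.25×10^-7 m⁴; J_BC = π(0.0181)⁴/32 = 1.05×10^-8 m⁴; J_CD = π(0.0415)⁴/32 = 2.91×10^-7 m⁴.
θ = (T/G)·Σ L_i/J_i = (27.00/40.7×10⁹)·(0.155/1.25×10^-7 + 0.204/1.05×10^-8 + 0.627/2.91×10^-7) = 0.01509 rad.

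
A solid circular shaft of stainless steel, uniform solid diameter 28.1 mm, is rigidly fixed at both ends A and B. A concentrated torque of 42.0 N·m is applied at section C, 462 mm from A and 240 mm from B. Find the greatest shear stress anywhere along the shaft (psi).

With uniform GJ and both ends fixed, compatibility θ_AC = θ_CB gives T_A·a = T_B·b, together with T_A + T_B = T₀.
T_A = T₀·b/(a+b) = 42.00·240/702.0 = 14.36 N·m; T_B = 27.64 N·m.
τ in each portion: τ_AC = 3.30×10^6 Pa, τ_CB = 6.34×10^6 Pa; maximum is in CB.
τ_max = T_CB·r/J = 27.64·0.0140/6.12×10^-8 = 6.345×10^6 Pa.

920 psi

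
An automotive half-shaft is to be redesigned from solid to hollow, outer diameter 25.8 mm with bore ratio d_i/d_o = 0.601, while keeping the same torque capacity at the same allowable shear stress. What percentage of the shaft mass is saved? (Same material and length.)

29.9 %

Equal τ_max and T ⇒ the solid shaft needs d_s³ = d_o³(1−k⁴), so d_s = 25.8·(1−0.601⁴)^(1/3) = 24.63 mm.
Area ratio A_h/A_s = d_o²(1−k²)/d_s² = (1−k²)/(1−k⁴)^(2/3) = 0.7012.
Mass saving = 1 − 0.7012 = 29.9 %.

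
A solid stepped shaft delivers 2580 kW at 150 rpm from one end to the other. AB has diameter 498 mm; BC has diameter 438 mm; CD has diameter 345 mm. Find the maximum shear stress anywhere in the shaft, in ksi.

2.95 ksi

ω = 2π·150/60 = 15.71 rad/s, so T = P/ω = 2580×10³ / 15.71 = 164200 N·m.
Under the same torque, τ_max = 16T/(πd³) is largest where d is smallest — segment CD (d = 345 mm).
τ_max = 16·164200/(π·(0.345)³) = 2.037×10^7 Pa.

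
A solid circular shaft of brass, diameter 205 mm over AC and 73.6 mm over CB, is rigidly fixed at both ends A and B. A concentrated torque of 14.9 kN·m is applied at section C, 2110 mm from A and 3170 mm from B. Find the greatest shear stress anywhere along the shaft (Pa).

Compatibility: T_A·a/J_AC = T_B·b/J_CB with T_A + T_B = T₀.
J_AC = 1.73×10^-4 m⁴, J_CB = 2.88×10^-6 m⁴, so T_A = T₀·(J_AC/a)/((J_AC/a)+(J_CB/b)) = 14740 N·m, T_B = 163.0 N·m.
τ in each portion: τ_AC = 8.71×10^6 Pa, τ_CB = 2.08×10^6 Pa; maximum is in AC.
τ_max = T_AC·r/J = 14740·0.102/1.73×10^-4 = 8.712×10^6 Pa.

8.71e6 Pa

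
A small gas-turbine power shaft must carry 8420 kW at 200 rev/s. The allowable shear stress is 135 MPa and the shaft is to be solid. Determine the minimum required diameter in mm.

63.2 mm

ω = 2π·200 = 1257 rad/s, so T = P/ω = 8420×10³ / 1257 = 6700 N·m.
For a solid shaft τ_max = 16T/(πd³), so d = (16T/(π τ_allow))^(1/3) = (16·6700/(π·1.35×10^8))^(1/3) = 0.06323 m.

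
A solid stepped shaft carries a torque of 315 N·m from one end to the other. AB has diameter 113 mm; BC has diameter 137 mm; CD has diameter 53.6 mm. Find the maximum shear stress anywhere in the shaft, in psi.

Under the same torque, τ_max = 16T/(πd³) is largest where d is smallest — segment CD (d = 53.6 mm).
τ_max = 16·315.0/(π·(0.0536)³) = 1.042×10^7 Pa.

1510 psi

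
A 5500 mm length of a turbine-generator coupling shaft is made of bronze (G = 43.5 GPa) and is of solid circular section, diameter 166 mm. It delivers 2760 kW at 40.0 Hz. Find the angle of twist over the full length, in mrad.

ω = 2π·40.0 = 251.3 rad/s, so T = P/ω = 2760×10³ / 251.3 = 10980 N·m.
J = πd⁴/32 = π(0.166)⁴/32 = 7.455×10^-5 m⁴.
θ = T·L/(G·J) = 10980 × 5.50 / (43.5×10⁹ × 7.455×10^-5) = 0.01863 rad.

18.6 mrad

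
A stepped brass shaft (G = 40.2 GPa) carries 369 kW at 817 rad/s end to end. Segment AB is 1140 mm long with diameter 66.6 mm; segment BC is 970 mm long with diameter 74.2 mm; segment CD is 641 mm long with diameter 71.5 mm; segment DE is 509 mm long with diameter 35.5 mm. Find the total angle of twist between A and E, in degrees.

ω = 817 rad/s, so T = P/ω = 369×10³ / 817.0 = 451.7 N·m.
J_AB = π(0.0666)⁴/32 = 1.93×10^-6 m⁴; J_BC = π(0.0742)⁴/32 = 2.98×10^-6 m⁴; J_CD = π(0.0715)⁴/32 = 2.57×10^-6 m⁴; J_DE = π(0.0355)⁴/32 = 1.56×10^-7 m⁴.
θ = (T/G)·Σ L_i/J_i = (451.7/40.2×10⁹)·(1.14/1.93×10^-6 + 0.970/2.98×10^-6 + 0.641/2.57×10^-6 + 0.509/1.56×10^-7) = 0.04978 rad.

2.85°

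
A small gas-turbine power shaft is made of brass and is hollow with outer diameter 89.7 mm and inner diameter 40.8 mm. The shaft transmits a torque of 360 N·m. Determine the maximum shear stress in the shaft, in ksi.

0.385 ksi

J = π(d_o⁴ − d_i⁴)/32 = π(0.0897⁴ − 0.0408⁴)/32 = 6.084×10^-6 m⁴.
τ_max = T·r/J = 360.0 × 0.0449 / 6.084×10^-6 = 2.654×10^6 Pa.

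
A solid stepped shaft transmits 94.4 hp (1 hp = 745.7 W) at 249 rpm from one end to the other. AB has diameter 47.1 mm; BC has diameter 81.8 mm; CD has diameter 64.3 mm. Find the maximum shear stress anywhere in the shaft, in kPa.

ω = 2π·249/60 = 26.08 rad/s, so T = P/ω = 94.4×745.7 / 26.08 = 2700 N·m.
Under the same torque, τ_max = 16T/(πd³) is largest where d is smallest — segment AB (d = 47.1 mm).
τ_max = 16·2700/(π·(0.0471)³) = 1.316×10^8 Pa.

132000 kPa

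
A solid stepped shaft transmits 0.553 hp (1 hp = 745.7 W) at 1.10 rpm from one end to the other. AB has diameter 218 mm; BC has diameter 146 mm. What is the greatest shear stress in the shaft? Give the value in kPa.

5860 kPa

ω = 2π·1.10/60 = 0.1152 rad/s, so T = P/ω = 0.553×745.7 / 0.1152 = 3580 N·m.
Under the same torque, τ_max = 16T/(πd³) is largest where d is smallest — segment BC (d = 146 mm).
τ_max = 16·3580/(π·(0.146)³) = 5.858×10^6 Pa.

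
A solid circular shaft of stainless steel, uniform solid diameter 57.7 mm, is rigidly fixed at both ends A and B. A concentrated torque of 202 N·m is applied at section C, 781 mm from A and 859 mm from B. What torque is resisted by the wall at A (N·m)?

106 N·m

With uniform GJ and both ends fixed, compatibility θ_AC = θ_CB gives T_A·a = T_B·b, together with T_A + T_B = T₀.
T_A = T₀·b/(a+b) = 202.0·859/1640 = 105.8 N·m; T_B = 96.20 N·m.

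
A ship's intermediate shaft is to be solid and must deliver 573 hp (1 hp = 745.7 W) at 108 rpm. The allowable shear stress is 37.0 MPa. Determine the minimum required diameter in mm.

ω = 2π·108/60 = 11.31 rad/s, so T = P/ω = 573×745.7 / 11.31 = 37780 N·m.
For a solid shaft τ_max = 16T/(πd³), so d = (16T/(π τ_allow))^(1/3) = (16·37780/(π·3.70×10^7))^(1/3) = 0.1733 m.

173 mm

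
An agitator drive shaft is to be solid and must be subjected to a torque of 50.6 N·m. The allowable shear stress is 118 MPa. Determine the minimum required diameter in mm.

For a solid shaft τ_max = 16T/(πd³), so d = (16T/(π τ_allow))^(1/3) = (16·50.60/(π·1.18×10^8))^(1/3) = 0.01297 m.

13.0 mm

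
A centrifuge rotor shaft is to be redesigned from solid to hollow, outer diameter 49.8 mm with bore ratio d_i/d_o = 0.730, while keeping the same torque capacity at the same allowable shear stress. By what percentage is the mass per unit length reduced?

Equal τ_max and T ⇒ the solid shaft needs d_s³ = d_o³(1−k⁴), so d_s = 49.8·(1−0.730⁴)^(1/3) = 44.55 mm.
Area ratio A_h/A_s = d_o²(1−k²)/d_s² = (1−k²)/(1−k⁴)^(2/3) = 0.5836.
Mass saving = 1 − 0.5836 = 41.6 %.

41.6 %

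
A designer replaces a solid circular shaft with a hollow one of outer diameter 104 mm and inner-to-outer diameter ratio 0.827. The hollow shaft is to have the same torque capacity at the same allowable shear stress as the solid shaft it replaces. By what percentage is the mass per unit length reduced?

51.9 %

Equal τ_max and T ⇒ the solid shaft needs d_s³ = d_o³(1−k⁴), so d_s = 104·(1−0.827⁴)^(1/3) = 84.28 mm.
Area ratio A_h/A_s = d_o²(1−k²)/d_s² = (1−k²)/(1−k⁴)^(2/3) = 0.4813.
Mass saving = 1 − 0.4813 = 51.9 %.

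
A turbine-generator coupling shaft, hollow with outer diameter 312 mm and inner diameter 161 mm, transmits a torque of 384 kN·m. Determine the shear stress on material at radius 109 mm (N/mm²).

48.4 N/mm²

J = π(d_o⁴ − d_i⁴)/32 = π(0.312⁴ − 0.161⁴)/32 = 8.643×10^-4 m⁴.
Shear stress varies linearly with radius: τ = T·r/J = 384000 × 0.109 / 8.643×10^-4 = 4.843×10^7 Pa.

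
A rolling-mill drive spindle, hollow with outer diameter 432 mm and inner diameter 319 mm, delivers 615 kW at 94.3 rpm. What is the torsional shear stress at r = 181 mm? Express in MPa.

ω = 2π·94.3/60 = 9.875 rad/s, so T = P/ω = 615×10³ / 9.875 = 62280 N·m.
J = π(d_o⁴ − d_i⁴)/32 = π(0.432⁴ − 0.319⁴)/32 = 2.403×10^-3 m⁴.
Shear stress varies linearly with radius: τ = T·r/J = 62280 × 0.181 / 2.403×10^-3 = 4.692×10^6 Pa.

4.69 MPa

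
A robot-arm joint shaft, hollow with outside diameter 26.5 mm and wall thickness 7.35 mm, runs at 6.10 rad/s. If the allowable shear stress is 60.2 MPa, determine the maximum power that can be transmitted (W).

1290 W

J = π(d_o⁴ − d_i⁴)/32 = π(0.0265⁴ − 0.0118⁴)/32 = 4.651×10^-8 m⁴.
T_max = τ_allow·J/r = 6.02×10^7 × 4.651×10^-8 / 0.0132 = 211.3 N·m.
ω = 6.10 rad/s, so P_max = T_max·ω = 1289 W.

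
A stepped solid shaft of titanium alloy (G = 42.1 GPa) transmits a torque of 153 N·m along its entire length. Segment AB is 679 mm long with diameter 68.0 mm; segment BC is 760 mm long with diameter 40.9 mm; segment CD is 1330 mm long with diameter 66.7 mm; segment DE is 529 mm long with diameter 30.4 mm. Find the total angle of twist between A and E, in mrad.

J_AB = π(0.0680)⁴/32 = 2.10×10^-6 m⁴; J_BC = π(0.0409)⁴/32 = 2.75×10^-7 m⁴; J_CD = π(0.0667)⁴/32 = 1.94×10^-6 m⁴; J_DE = π(0.0304)⁴/32 = 8.38×10^-8 m⁴.
θ = (T/G)·Σ L_i/J_i = (153.0/42.1×10⁹)·(0.679/2.10×10^-6 + 0.760/2.75×10^-7 + 1.33/1.94×10^-6 + 0.529/8.38×10^-8) = 0.03665 rad.

36.6 mrad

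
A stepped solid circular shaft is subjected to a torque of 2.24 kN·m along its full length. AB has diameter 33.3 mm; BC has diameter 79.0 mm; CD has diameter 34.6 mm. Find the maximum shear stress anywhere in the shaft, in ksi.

44.8 ksi

Under the same torque, τ_max = 16T/(πd³) is largest where d is smallest — segment AB (d = 33.3 mm).
τ_max = 16·2240/(π·(0.0333)³) = 3.089×10^8 Pa.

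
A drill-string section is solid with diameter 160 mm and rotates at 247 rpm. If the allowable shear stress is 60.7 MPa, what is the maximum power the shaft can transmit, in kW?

1260 kW

J = πd⁴/32 = π(0.160)⁴/32 = 6.434×10^-5 m⁴.
T_max = τ_allow·J/r = 6.07×10^7 × 6.434×10^-5 / 0.0800 = 48820 N·m.
ω = 2π·247/60 = 25.87 rad/s, so P_max = T_max·ω = 1.263×10^6 W.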